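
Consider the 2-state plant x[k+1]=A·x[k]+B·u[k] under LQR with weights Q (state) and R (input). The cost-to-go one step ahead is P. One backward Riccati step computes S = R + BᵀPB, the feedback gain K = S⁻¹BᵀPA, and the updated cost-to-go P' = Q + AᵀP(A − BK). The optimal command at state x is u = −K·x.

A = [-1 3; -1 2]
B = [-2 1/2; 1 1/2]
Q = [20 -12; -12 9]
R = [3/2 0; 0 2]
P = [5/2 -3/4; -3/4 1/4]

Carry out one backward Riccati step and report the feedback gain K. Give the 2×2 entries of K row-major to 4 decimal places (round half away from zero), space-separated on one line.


0.2657 -0.9149 -0.0405 0.1277

BᵀP = [-5.7500 1.7500; 0.8750 -0.2500]
S = R + BᵀPB = [3/2 0; 0 2] + [13.2500 -2.0000; -2.0000 0.3125] = [14.7500 -2.0000; -2.0000 2.3125]
BᵀPA = [4.0000 -13.7500; -0.6250 2.1250]
K = S⁻¹·BᵀPA = [0.2657 -0.9149; -0.0405 0.1277]
A−BK = [-0.4484 1.1064; -1.2455 2.8511]
AᵀP(A−BK) = [0.1619 -0.5106; -0.5106 1.6489]
P' = Q + AᵀP(A−BK) = [20.1619 -12.5106; -12.5106 10.6489]
tr(P') = 30.8108


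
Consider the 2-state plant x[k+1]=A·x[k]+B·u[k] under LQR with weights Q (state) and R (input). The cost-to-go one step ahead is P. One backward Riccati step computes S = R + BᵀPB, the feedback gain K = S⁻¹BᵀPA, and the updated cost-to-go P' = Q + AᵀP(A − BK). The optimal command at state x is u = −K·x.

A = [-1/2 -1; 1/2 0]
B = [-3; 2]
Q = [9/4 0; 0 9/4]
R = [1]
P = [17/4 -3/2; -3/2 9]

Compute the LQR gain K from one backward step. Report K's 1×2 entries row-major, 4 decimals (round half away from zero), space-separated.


BᵀP = [-15.7500 22.5000]
S = R + BᵀPB = [1] + [92.2500] = [93.2500]
BᵀPA = [19.1250 15.7500]
K = S⁻¹·BᵀPA = [0.2051 0.1689]
A−BK = [0.1153 -0.4933; 0.0898 -0.3378]
AᵀP(A−BK) = [0.1401 -0.3552; -0.3552 1.5898]
P' = Q + AᵀP(A−BK) = [2.3901 -0.3552; -0.3552 3.8398]
tr(P') = 6.2299

0.2051 0.1689


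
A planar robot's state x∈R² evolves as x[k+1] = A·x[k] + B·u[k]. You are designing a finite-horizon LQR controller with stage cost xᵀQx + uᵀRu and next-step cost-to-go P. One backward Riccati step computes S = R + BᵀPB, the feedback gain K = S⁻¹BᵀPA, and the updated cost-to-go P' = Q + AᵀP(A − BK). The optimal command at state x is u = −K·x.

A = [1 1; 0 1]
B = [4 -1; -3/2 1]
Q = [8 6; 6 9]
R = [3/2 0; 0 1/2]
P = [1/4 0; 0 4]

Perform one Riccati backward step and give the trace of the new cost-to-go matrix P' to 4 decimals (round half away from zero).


18.3648

BᵀP = [1.0000 -6.0000; -0.2500 4.0000]
S = R + BᵀPB = [3/2 0; 0 1/2] + [13.0000 -7.0000; -7.0000 4.2500] = [14.5000 -7.0000; -7.0000 4.7500]
BᵀPA = [1.0000 -5.0000; -0.2500 3.7500]
K = S⁻¹·BᵀPA = [0.1509 0.1258; 0.1698 0.9748]
A−BK = [0.5660 1.4717; 0.0566 0.2138]
AᵀP(A−BK) = [0.1415 0.3679; 0.3679 1.2233]
P' = Q + AᵀP(A−BK) = [8.1415 6.3679; 6.3679 10.2233]
tr(P') = 18.3648


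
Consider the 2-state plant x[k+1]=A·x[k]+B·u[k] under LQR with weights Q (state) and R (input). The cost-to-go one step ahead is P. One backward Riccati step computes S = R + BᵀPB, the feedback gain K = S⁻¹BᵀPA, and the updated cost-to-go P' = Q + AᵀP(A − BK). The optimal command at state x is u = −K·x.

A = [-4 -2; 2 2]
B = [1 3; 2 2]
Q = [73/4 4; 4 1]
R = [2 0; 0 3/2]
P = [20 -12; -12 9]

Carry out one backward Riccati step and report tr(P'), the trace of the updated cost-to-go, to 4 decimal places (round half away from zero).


BᵀP = [-4.0000 6.0000; 36.0000 -18.0000]
S = R + BᵀPB = [2 0; 0 3/2] + [8.0000 0.0000; 0.0000 72.0000] = [10.0000 0.0000; 0.0000 73.5000]
BᵀPA = [28.0000 20.0000; -180.0000 -108.0000]
K = S⁻¹·BᵀPA = [2.8000 2.0000; -2.4490 -1.4694]
A−BK = [0.5469 0.4082; 1.2980 0.9388]
AᵀP(A−BK) = [28.7837 19.5102; 19.5102 13.3061]
P' = Q + AᵀP(A−BK) = [47.0337 23.5102; 23.5102 14.3061]
tr(P') = 61.3398

61.3398


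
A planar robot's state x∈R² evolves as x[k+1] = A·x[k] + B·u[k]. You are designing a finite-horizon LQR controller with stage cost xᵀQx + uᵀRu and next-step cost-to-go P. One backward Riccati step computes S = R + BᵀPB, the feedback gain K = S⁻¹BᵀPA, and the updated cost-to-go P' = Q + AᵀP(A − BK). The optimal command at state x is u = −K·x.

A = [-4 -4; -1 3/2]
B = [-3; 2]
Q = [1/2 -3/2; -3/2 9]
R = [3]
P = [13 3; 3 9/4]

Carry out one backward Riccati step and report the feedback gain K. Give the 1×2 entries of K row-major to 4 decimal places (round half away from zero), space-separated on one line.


1.4677 1.3468

BᵀP = [-33.0000 -4.5000]
S = R + BᵀPB = [3] + [90.0000] = [93.0000]
BᵀPA = [136.5000 125.2500]
K = S⁻¹·BᵀPA = [1.4677 1.3468]
A−BK = [0.4032 0.0403; -3.9355 -1.1935]
AᵀP(A−BK) = [33.9032 14.7903; 14.7903 8.3790]
P' = Q + AᵀP(A−BK) = [34.4032 13.2903; 13.2903 17.3790]
tr(P') = 51.7823


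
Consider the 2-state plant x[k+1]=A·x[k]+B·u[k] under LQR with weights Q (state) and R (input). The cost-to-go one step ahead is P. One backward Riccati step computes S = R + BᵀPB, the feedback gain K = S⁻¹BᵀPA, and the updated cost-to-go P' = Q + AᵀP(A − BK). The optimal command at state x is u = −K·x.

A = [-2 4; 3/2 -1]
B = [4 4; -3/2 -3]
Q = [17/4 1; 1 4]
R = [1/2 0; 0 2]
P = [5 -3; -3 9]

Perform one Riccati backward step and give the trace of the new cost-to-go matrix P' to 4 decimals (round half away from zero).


9.5900

BᵀP = [24.5000 -25.5000; 29.0000 -39.0000]
S = R + BᵀPB = [1/2 0; 0 2] + [136.2500 174.5000; 174.5000 233.0000] = [136.7500 174.5000; 174.5000 235.0000]
BᵀPA = [-87.2500 123.5000; -116.5000 155.0000]
K = S⁻¹·BᵀPA = [-0.1035 1.1714; -0.4189 -0.2103]
A−BK = [0.0896 0.1554; 0.0881 0.1263]
AᵀP(A−BK) = [0.4189 0.2103; 0.2103 0.9211]
P' = Q + AᵀP(A−BK) = [4.6689 1.2103; 1.2103 4.9211]
tr(P') = 9.5900


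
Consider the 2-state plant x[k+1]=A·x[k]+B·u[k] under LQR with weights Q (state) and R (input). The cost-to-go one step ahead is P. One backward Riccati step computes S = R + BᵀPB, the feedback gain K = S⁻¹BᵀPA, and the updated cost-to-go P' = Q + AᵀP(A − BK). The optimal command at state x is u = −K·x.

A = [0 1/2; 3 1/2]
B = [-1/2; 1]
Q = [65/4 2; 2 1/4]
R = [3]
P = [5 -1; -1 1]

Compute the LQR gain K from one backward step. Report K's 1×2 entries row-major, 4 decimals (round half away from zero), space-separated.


0.7200 -0.1600

BᵀP = [-3.5000 1.5000]
S = R + BᵀPB = [3] + [3.2500] = [6.2500]
BᵀPA = [4.5000 -1.0000]
K = S⁻¹·BᵀPA = [0.7200 -0.1600]
A−BK = [0.3600 0.4200; 2.2800 0.6600]
AᵀP(A−BK) = [5.7600 0.7200; 0.7200 0.8400]
P' = Q + AᵀP(A−BK) = [22.0100 2.7200; 2.7200 1.0900]
tr(P') = 23.1000


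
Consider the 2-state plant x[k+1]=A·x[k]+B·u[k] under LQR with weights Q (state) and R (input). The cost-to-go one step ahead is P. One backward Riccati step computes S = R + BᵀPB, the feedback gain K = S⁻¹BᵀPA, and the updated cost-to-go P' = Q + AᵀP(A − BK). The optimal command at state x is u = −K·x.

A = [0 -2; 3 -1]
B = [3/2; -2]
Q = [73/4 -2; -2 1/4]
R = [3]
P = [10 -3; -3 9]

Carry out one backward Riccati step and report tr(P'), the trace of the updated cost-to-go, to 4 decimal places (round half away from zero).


74.4057

BᵀP = [21.0000 -22.5000]
S = R + BᵀPB = [3] + [76.5000] = [79.5000]
BᵀPA = [-67.5000 -19.5000]
K = S⁻¹·BᵀPA = [-0.8491 -0.2453]
A−BK = [1.2736 -1.6321; 1.3019 -1.4906]
AᵀP(A−BK) = [23.6887 -25.5566; -25.5566 32.2170]
P' = Q + AᵀP(A−BK) = [41.9387 -27.5566; -27.5566 32.4670]
tr(P') = 74.4057


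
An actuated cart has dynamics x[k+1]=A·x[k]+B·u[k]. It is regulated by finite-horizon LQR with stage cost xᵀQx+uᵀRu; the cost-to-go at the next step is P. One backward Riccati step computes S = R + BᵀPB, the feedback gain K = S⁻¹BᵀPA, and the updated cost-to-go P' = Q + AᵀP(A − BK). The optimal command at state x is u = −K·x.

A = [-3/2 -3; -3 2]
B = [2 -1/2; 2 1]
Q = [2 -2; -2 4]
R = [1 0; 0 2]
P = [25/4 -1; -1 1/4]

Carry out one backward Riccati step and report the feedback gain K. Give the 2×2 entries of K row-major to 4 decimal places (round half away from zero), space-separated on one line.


BᵀP = [10.5000 -1.5000; -4.1250 0.7500]
S = R + BᵀPB = [1 0; 0 2] + [18.0000 -6.7500; -6.7500 2.8125] = [19.0000 -6.7500; -6.7500 4.8125]
BᵀPA = [-11.2500 -34.5000; 3.9375 13.8750]
K = S⁻¹·BᵀPA = [-0.6008 -1.5777; -0.0245 0.6703]
A−BK = [-0.3106 0.4905; -1.7738 4.4850]
AᵀP(A−BK) = [0.6499 0.2371; 0.2371 5.5204]
P' = Q + AᵀP(A−BK) = [2.6499 -1.7629; -1.7629 9.5204]
tr(P') = 12.1703

-0.6008 -1.5777 -0.0245 0.6703


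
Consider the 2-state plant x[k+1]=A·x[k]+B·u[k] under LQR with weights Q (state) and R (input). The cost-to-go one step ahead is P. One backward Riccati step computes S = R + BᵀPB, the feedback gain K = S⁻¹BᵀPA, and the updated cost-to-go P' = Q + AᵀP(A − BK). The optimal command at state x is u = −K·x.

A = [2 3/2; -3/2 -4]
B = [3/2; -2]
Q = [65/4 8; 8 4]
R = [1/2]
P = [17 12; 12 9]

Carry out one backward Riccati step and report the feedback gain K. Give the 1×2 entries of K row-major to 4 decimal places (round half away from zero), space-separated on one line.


BᵀP = [1.5000 0.0000]
S = R + BᵀPB = [1/2] + [2.2500] = [2.7500]
BᵀPA = [3.0000 2.2500]
K = S⁻¹·BᵀPA = [1.0909 0.8182]
A−BK = [0.3636 0.2727; 0.6818 -2.3636]
AᵀP(A−BK) = [12.9773 -20.4545; -20.4545 36.4091]
P' = Q + AᵀP(A−BK) = [29.2273 -12.4545; -12.4545 40.4091]
tr(P') = 69.6364

1.0909 0.8182


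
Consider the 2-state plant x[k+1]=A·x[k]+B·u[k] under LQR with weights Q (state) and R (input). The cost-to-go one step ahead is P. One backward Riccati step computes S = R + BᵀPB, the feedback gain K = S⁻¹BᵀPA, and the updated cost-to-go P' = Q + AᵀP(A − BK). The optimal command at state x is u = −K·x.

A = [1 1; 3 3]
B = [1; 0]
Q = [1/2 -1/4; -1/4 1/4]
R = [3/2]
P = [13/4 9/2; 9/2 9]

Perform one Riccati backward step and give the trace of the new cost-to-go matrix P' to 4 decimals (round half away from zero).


105.1184

BᵀP = [3.2500 4.5000]
S = R + BᵀPB = [3/2] + [3.2500] = [4.7500]
BᵀPA = [16.7500 16.7500]
K = S⁻¹·BᵀPA = [3.5263 3.5263]
A−BK = [-2.5263 -2.5263; 3.0000 3.0000]
AᵀP(A−BK) = [52.1842 52.1842; 52.1842 52.1842]
P' = Q + AᵀP(A−BK) = [52.6842 51.9342; 51.9342 52.4342]
tr(P') = 105.1184


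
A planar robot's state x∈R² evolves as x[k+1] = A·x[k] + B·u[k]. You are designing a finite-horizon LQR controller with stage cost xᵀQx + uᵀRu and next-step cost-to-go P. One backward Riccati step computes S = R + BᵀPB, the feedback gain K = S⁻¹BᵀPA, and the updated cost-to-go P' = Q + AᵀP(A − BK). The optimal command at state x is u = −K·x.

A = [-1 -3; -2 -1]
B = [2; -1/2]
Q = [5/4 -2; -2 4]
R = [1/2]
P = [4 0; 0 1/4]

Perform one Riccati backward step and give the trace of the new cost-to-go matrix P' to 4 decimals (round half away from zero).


8.4575

BᵀP = [8.0000 -0.1250]
S = R + BᵀPB = [1/2] + [16.0625] = [16.5625]
BᵀPA = [-7.7500 -23.8750]
K = S⁻¹·BᵀPA = [-0.4679 -1.4415]
A−BK = [-0.0642 -0.1170; -2.2340 -1.7208]
AᵀP(A−BK) = [1.3736 1.3283; 1.3283 1.8340]
P' = Q + AᵀP(A−BK) = [2.6236 -0.6717; -0.6717 5.8340]
tr(P') = 8.4575


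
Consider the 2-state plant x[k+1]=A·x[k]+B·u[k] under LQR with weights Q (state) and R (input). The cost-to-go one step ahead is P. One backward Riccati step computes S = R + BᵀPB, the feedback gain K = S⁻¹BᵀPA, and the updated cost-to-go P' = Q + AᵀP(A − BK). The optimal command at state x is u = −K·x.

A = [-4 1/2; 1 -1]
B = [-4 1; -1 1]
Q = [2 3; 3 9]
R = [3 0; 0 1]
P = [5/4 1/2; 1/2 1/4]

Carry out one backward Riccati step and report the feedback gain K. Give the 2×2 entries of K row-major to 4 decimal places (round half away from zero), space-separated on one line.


BᵀP = [-5.5000 -2.2500; 1.7500 0.7500]
S = R + BᵀPB = [3 0; 0 1] + [24.2500 -7.7500; -7.7500 2.5000] = [27.2500 -7.7500; -7.7500 3.5000]
BᵀPA = [19.7500 -0.5000; -6.2500 0.1250]
K = S⁻¹·BᵀPA = [0.5858 -0.0221; -0.4885 -0.0133]
A−BK = [-1.1681 0.4248; 2.0743 -1.0088]
AᵀP(A−BK) = [1.6265 -0.1460; -0.1460 0.0531]
P' = Q + AᵀP(A−BK) = [3.6265 2.8540; 2.8540 9.0531]
tr(P') = 12.6796

0.5858 -0.0221 -0.4885 -0.0133


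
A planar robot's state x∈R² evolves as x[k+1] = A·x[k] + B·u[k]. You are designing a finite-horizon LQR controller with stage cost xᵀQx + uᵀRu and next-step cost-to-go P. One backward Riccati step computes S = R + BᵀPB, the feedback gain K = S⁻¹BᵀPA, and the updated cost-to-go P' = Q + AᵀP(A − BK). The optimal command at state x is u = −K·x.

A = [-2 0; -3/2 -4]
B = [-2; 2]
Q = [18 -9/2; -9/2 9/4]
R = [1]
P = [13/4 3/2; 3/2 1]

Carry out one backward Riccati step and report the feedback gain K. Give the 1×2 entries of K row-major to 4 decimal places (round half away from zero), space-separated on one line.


BᵀP = [-3.5000 -1.0000]
S = R + BᵀPB = [1] + [5.0000] = [6.0000]
BᵀPA = [8.5000 4.0000]
K = S⁻¹·BᵀPA = [1.4167 0.6667]
A−BK = [0.8333 1.3333; -4.3333 -5.3333]
AᵀP(A−BK) = [12.2083 12.3333; 12.3333 13.3333]
P' = Q + AᵀP(A−BK) = [30.2083 7.8333; 7.8333 15.5833]
tr(P') = 45.7917

1.4167 0.6667


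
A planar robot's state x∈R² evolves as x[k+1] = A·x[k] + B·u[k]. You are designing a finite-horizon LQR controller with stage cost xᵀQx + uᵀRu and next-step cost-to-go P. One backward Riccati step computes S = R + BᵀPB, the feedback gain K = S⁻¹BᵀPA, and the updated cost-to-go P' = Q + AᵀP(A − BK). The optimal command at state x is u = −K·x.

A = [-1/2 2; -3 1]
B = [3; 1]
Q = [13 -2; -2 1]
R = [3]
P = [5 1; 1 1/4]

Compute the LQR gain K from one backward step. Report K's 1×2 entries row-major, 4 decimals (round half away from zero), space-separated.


-0.3272 0.6498

BᵀP = [16.0000 3.2500]
S = R + BᵀPB = [3] + [51.2500] = [54.2500]
BᵀPA = [-17.7500 35.2500]
K = S⁻¹·BᵀPA = [-0.3272 0.6498]
A−BK = [0.4816 0.0507; -2.6728 0.3502]
AᵀP(A−BK) = [0.6924 -0.7166; -0.7166 1.3456]
P' = Q + AᵀP(A−BK) = [13.6924 -2.7166; -2.7166 2.3456]
tr(P') = 16.0380


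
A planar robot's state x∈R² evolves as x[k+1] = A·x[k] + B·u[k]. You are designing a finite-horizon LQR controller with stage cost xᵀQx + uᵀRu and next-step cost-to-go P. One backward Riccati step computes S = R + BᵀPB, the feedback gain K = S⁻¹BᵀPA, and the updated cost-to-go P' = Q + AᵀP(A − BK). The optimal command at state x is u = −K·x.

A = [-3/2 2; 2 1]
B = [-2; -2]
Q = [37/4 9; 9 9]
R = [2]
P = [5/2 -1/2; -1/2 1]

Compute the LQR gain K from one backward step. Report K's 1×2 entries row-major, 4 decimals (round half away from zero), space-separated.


0.3333 -0.7500

BᵀP = [-4.0000 -1.0000]
S = R + BᵀPB = [2] + [10.0000] = [12.0000]
BᵀPA = [4.0000 -9.0000]
K = S⁻¹·BᵀPA = [0.3333 -0.7500]
A−BK = [-0.8333 0.5000; 2.6667 -0.5000]
AᵀP(A−BK) = [11.2917 -3.7500; -3.7500 2.2500]
P' = Q + AᵀP(A−BK) = [20.5417 5.2500; 5.2500 11.2500]
tr(P') = 31.7917


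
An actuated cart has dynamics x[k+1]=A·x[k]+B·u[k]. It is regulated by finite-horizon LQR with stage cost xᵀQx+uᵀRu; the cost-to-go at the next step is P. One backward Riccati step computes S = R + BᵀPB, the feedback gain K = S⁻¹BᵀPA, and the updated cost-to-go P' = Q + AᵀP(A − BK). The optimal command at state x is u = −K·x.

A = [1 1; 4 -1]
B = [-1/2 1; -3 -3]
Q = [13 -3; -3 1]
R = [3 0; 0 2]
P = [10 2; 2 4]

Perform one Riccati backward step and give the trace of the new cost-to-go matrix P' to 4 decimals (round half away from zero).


21.8596

BᵀP = [-11.0000 -13.0000; 4.0000 -10.0000]
S = R + BᵀPB = [3 0; 0 2] + [44.5000 28.0000; 28.0000 34.0000] = [47.5000 28.0000; 28.0000 36.0000]
BᵀPA = [-63.0000 2.0000; -36.0000 14.0000]
K = S⁻¹·BᵀPA = [-1.3607 -0.3456; 0.0583 0.6577]
A−BK = [0.2613 0.1695; 0.0929 -0.0637]
AᵀP(A−BK) = [6.3758 1.9050; 1.9050 1.4838]
P' = Q + AᵀP(A−BK) = [19.3758 -1.0950; -1.0950 2.4838]
tr(P') = 21.8596


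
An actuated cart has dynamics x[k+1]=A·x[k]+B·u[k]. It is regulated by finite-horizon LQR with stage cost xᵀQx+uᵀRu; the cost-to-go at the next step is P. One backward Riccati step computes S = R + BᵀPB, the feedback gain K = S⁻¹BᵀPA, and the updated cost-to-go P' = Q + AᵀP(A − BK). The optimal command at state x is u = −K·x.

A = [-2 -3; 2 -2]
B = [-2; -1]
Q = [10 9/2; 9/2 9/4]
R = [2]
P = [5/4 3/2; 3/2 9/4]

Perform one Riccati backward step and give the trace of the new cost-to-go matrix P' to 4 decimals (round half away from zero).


18.8934

BᵀP = [-4.0000 -5.2500]
S = R + BᵀPB = [2] + [13.2500] = [15.2500]
BᵀPA = [-2.5000 22.5000]
K = S⁻¹·BᵀPA = [-0.1639 1.4754]
A−BK = [-2.3279 -0.0492; 1.8361 -0.5246]
AᵀP(A−BK) = [1.5902 -0.8115; -0.8115 5.0533]
P' = Q + AᵀP(A−BK) = [11.5902 3.6885; 3.6885 7.3033]
tr(P') = 18.8934


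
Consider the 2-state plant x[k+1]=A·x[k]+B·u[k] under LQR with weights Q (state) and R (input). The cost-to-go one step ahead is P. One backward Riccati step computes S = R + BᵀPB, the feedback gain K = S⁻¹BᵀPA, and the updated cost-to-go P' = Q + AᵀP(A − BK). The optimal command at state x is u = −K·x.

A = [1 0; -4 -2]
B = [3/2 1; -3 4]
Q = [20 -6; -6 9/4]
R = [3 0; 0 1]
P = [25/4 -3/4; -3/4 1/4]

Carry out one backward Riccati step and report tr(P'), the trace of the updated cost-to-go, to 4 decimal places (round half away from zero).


BᵀP = [11.6250 -1.8750; 3.2500 0.2500]
S = R + BᵀPB = [3 0; 0 1] + [23.0625 4.1250; 4.1250 4.2500] = [26.0625 4.1250; 4.1250 5.2500]
BᵀPA = [19.1250 3.7500; 2.2500 -0.5000]
K = S⁻¹·BᵀPA = [0.7606 0.1815; -0.1690 -0.2379]
A−BK = [0.0282 -0.0344; -1.0423 -0.5039]
AᵀP(A−BK) = [2.0845 0.5634; 0.5634 0.2003]
P' = Q + AᵀP(A−BK) = [22.0845 -5.4366; -5.4366 2.4503]
tr(P') = 24.5348

24.5348


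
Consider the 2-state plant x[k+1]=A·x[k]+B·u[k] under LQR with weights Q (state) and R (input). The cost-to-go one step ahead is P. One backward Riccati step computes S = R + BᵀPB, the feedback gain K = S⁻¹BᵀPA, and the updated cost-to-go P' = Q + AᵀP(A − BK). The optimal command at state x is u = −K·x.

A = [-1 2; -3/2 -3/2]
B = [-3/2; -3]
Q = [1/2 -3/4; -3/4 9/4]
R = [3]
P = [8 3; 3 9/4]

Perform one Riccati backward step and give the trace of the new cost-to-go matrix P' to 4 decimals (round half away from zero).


BᵀP = [-21.0000 -11.2500]
S = R + BᵀPB = [3] + [65.2500] = [68.2500]
BᵀPA = [37.8750 -25.1250]
K = S⁻¹·BᵀPA = [0.5549 -0.3681]
A−BK = [-0.1676 1.4478; 0.1648 -2.6044]
AᵀP(A−BK) = [1.0440 -1.4945; -1.4945 9.8132]
P' = Q + AᵀP(A−BK) = [1.5440 -2.2445; -2.2445 12.0632]
tr(P') = 13.6071

13.6071


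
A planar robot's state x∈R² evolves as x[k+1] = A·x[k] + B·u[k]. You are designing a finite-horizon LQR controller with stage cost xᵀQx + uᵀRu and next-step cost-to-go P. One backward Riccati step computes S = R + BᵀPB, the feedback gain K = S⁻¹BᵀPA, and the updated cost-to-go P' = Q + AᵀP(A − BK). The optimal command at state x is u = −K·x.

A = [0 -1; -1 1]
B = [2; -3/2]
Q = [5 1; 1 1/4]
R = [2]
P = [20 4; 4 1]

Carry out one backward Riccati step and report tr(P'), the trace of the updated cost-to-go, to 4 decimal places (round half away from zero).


BᵀP = [34.0000 6.5000]
S = R + BᵀPB = [2] + [58.2500] = [60.2500]
BᵀPA = [-6.5000 -27.5000]
K = S⁻¹·BᵀPA = [-0.1079 -0.4564]
A−BK = [0.2158 -0.0871; -1.1618 0.3154]
AᵀP(A−BK) = [0.2988 0.0332; 0.0332 0.4481]
P' = Q + AᵀP(A−BK) = [5.2988 1.0332; 1.0332 0.6981]
tr(P') = 5.9969

5.9969


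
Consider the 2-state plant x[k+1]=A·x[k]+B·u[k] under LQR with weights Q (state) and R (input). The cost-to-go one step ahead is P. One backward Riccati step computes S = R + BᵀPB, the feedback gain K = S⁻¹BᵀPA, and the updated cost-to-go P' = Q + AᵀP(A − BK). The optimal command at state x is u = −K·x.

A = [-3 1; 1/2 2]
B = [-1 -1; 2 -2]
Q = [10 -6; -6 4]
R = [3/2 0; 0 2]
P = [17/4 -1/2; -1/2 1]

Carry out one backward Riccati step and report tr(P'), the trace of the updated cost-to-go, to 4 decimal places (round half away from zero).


21.8684

BᵀP = [-5.2500 2.5000; -3.2500 -1.5000]
S = R + BᵀPB = [3/2 0; 0 2] + [10.2500 0.2500; 0.2500 6.2500] = [11.7500 0.2500; 0.2500 8.2500]
BᵀPA = [17.0000 -0.2500; 9.0000 -6.2500]
K = S⁻¹·BᵀPA = [1.4245 -0.0052; 1.0477 -0.7574]
A−BK = [-0.5277 0.2374; -0.2535 0.4955]
AᵀP(A−BK) = [6.3535 -2.0955; -2.0955 1.5148]
P' = Q + AᵀP(A−BK) = [16.3535 -8.0955; -8.0955 5.5148]
tr(P') = 21.8684


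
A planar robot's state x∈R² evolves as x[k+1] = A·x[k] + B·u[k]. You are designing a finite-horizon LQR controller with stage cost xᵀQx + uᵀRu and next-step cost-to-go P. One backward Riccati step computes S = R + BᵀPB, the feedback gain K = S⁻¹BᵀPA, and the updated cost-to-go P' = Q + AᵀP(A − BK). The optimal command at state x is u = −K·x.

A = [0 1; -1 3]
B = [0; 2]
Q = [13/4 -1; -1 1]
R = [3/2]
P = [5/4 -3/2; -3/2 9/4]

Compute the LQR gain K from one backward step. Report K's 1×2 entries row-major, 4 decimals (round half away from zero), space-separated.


-0.4286 1.0000

BᵀP = [-3.0000 4.5000]
S = R + BᵀPB = [3/2] + [9.0000] = [10.5000]
BᵀPA = [-4.5000 10.5000]
K = S⁻¹·BᵀPA = [-0.4286 1.0000]
A−BK = [0.0000 1.0000; -0.1429 1.0000]
AᵀP(A−BK) = [0.3214 -0.7500; -0.7500 2.0000]
P' = Q + AᵀP(A−BK) = [3.5714 -1.7500; -1.7500 3.0000]
tr(P') = 6.5714


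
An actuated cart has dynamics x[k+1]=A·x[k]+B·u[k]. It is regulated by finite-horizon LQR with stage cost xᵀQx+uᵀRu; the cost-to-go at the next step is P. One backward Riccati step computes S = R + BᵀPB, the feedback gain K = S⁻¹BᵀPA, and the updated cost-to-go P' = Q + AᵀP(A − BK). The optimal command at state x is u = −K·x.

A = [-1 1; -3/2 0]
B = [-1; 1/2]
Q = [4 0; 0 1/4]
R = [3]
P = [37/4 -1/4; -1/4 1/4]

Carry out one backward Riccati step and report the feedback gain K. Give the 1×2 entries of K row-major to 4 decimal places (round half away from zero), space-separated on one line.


0.7015 -0.7463

BᵀP = [-9.3750 0.3750]
S = R + BᵀPB = [3] + [9.5625] = [12.5625]
BᵀPA = [8.8125 -9.3750]
K = S⁻¹·BᵀPA = [0.7015 -0.7463]
A−BK = [-0.2985 0.2537; -1.8507 0.3731]
AᵀP(A−BK) = [2.8806 -2.2985; -2.2985 2.2537]
P' = Q + AᵀP(A−BK) = [6.8806 -2.2985; -2.2985 2.5037]
tr(P') = 9.3843


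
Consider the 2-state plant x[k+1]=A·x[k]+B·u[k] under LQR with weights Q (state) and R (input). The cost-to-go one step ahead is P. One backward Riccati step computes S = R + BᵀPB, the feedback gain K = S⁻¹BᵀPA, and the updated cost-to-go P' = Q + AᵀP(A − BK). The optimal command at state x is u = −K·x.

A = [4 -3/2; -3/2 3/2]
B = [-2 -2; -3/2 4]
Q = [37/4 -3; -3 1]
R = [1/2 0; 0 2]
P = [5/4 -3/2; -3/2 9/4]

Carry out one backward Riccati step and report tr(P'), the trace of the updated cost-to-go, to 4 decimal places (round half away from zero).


12.4671

BᵀP = [-0.2500 -0.3750; -8.5000 12.0000]
S = R + BᵀPB = [1/2 0; 0 2] + [1.0625 -1.0000; -1.0000 65.0000] = [1.5625 -1.0000; -1.0000 67.0000]
BᵀPA = [-0.4375 -0.1875; -52.0000 30.7500]
K = S⁻¹·BᵀPA = [-0.7842 0.1754; -0.7878 0.4616]
A−BK = [0.8559 -0.2260; 0.4750 -0.0832]
AᵀP(A−BK) = [1.7526 -0.8590; -0.8590 0.4645]
P' = Q + AᵀP(A−BK) = [11.0026 -3.8590; -3.8590 1.4645]
tr(P') = 12.4671


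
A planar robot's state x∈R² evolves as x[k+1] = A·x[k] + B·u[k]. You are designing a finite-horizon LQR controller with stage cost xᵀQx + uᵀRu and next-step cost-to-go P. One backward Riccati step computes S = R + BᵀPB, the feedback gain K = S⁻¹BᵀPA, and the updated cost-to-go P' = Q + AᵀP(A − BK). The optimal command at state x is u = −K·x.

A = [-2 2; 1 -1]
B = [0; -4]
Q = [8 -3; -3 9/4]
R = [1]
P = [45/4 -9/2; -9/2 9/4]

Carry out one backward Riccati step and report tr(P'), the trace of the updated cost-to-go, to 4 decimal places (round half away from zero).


31.2905

BᵀP = [18.0000 -9.0000]
S = R + BᵀPB = [1] + [36.0000] = [37.0000]
BᵀPA = [-45.0000 45.0000]
K = S⁻¹·BᵀPA = [-1.2162 1.2162]
A−BK = [-2.0000 2.0000; -3.8649 3.8649]
AᵀP(A−BK) = [10.5203 -10.5203; -10.5203 10.5203]
P' = Q + AᵀP(A−BK) = [18.5203 -13.5203; -13.5203 12.7703]
tr(P') = 31.2905


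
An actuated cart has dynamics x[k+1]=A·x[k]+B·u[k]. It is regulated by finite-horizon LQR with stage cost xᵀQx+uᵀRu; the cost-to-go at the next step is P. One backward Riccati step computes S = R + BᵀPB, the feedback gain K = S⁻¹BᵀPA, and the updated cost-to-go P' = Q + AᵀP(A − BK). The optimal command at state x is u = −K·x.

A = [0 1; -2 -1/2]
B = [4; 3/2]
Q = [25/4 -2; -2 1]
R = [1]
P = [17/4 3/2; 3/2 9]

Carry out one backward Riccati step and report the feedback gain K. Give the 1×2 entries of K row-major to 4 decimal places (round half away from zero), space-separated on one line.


BᵀP = [19.2500 19.5000]
S = R + BᵀPB = [1] + [106.2500] = [107.2500]
BᵀPA = [-39.0000 9.5000]
K = S⁻¹·BᵀPA = [-0.3636 0.0886]
A−BK = [1.4545 0.6457; -1.4545 -0.6329]
AᵀP(A−BK) = [21.8182 9.4545; 9.4545 4.1585]
P' = Q + AᵀP(A−BK) = [28.0682 7.4545; 7.4545 5.1585]
tr(P') = 33.2267

-0.3636 0.0886


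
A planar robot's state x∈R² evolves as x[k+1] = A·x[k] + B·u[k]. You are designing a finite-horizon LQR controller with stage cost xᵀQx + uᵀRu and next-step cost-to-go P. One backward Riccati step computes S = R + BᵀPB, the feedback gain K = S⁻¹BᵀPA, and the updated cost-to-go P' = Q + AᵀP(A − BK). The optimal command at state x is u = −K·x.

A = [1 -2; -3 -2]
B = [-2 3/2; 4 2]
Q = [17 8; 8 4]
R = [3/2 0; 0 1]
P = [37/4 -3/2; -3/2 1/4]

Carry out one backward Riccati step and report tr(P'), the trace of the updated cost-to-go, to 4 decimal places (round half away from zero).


21.9031

BᵀP = [-24.5000 4.0000; 10.8750 -1.7500]
S = R + BᵀPB = [3/2 0; 0 1] + [65.0000 -28.7500; -28.7500 12.8125] = [66.5000 -28.7500; -28.7500 13.8125]
BᵀPA = [-36.5000 41.0000; 16.1250 -18.2500]
K = S⁻¹·BᵀPA = [-0.4410 0.4526; 0.2494 -0.3792]
A−BK = [-0.2562 -0.5260; -1.7346 -3.0520]
AᵀP(A−BK) = [0.3801 -0.3654; -0.3654 0.5229]
P' = Q + AᵀP(A−BK) = [17.3801 7.6346; 7.6346 4.5229]
tr(P') = 21.9031


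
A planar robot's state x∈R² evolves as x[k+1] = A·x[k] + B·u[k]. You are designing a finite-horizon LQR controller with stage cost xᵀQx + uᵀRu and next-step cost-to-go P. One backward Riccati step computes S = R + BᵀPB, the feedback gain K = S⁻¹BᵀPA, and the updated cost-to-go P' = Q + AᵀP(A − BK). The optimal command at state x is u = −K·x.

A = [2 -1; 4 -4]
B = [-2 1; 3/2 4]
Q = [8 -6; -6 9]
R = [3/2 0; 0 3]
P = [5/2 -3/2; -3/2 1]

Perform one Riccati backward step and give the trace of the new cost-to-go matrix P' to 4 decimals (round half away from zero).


19.0155

BᵀP = [-7.2500 4.5000; -3.5000 2.5000]
S = R + BᵀPB = [3/2 0; 0 3] + [21.2500 10.7500; 10.7500 6.5000] = [22.7500 10.7500; 10.7500 9.5000]
BᵀPA = [3.5000 -10.7500; 3.0000 -6.5000]
K = S⁻¹·BᵀPA = [0.0099 -0.3207; 0.3045 -0.3213]
A−BK = [1.7154 -1.3201; 2.7669 -2.2337]
AᵀP(A−BK) = [1.0516 -0.9136; -0.9136 0.9640]
P' = Q + AᵀP(A−BK) = [9.0516 -6.9136; -6.9136 9.9640]
tr(P') = 19.0155


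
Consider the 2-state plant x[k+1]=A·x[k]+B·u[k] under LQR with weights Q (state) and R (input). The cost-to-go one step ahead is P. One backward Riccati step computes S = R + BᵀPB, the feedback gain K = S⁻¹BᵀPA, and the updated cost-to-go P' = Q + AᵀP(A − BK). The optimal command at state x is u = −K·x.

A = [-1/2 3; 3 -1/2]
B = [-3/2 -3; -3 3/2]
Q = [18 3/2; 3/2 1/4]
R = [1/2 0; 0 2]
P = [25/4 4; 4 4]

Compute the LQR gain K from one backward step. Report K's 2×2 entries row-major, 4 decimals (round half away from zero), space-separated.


BᵀP = [-21.3750 -18.0000; -12.7500 -6.0000]
S = R + BᵀPB = [1/2 0; 0 2] + [86.0625 37.1250; 37.1250 29.2500] = [86.5625 37.1250; 37.1250 31.2500]
BᵀPA = [-43.3125 -55.1250; -11.6250 -35.2500]
K = S⁻¹·BᵀPA = [-0.6949 -0.3120; 0.4535 -0.7573]
A−BK = [-0.1818 0.2600; 0.2352 -0.3001]
AᵀP(A−BK) = [0.7385 -0.6934; -0.6934 1.3543]
P' = Q + AᵀP(A−BK) = [18.7385 0.8066; 0.8066 1.6043]
tr(P') = 20.3428

-0.6949 -0.3120 0.4535 -0.7573


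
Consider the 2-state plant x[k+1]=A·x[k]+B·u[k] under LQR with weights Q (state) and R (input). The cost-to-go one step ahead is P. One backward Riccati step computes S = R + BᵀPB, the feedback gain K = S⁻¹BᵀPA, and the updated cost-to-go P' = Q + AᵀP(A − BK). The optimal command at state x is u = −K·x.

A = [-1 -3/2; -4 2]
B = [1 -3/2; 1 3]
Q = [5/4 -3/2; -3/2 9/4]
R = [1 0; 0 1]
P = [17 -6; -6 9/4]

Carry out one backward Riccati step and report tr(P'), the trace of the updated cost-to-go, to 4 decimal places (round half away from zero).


BᵀP = [11.0000 -3.7500; -43.5000 15.7500]
S = R + BᵀPB = [1 0; 0 1] + [7.2500 -27.7500; -27.7500 112.5000] = [8.2500 -27.7500; -27.7500 113.5000]
BᵀPA = [4.0000 -24.0000; -19.5000 96.7500]
K = S⁻¹·BᵀPA = [-0.5239 -0.2356; -0.2999 0.7948]
A−BK = [-0.9260 -0.0722; -2.5765 -0.1488]
AᵀP(A−BK) = [1.2477 -0.0586; -0.0586 0.6967]
P' = Q + AᵀP(A−BK) = [2.4977 -1.5586; -1.5586 2.9467]
tr(P') = 5.4444

5.4444


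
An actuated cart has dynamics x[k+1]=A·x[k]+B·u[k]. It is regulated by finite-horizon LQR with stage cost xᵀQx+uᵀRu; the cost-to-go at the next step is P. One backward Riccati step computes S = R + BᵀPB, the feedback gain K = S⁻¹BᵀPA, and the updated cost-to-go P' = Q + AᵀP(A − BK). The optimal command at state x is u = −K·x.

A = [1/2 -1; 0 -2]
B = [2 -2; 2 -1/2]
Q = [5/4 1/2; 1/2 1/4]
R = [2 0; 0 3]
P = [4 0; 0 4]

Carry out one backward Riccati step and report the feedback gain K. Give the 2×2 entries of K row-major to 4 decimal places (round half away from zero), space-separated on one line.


0.0000 -0.8571 -0.2000 -0.2571

BᵀP = [8.0000 8.0000; -8.0000 -2.0000]
S = R + BᵀPB = [2 0; 0 3] + [32.0000 -20.0000; -20.0000 17.0000] = [34.0000 -20.0000; -20.0000 20.0000]
BᵀPA = [4.0000 -24.0000; -4.0000 12.0000]
K = S⁻¹·BᵀPA = [0.0000 -0.8571; -0.2000 -0.2571]
A−BK = [0.1000 0.2000; -0.1000 -0.4143]
AᵀP(A−BK) = [0.2000 0.4000; 0.4000 2.5143]
P' = Q + AᵀP(A−BK) = [1.4500 0.9000; 0.9000 2.7643]
tr(P') = 4.2143


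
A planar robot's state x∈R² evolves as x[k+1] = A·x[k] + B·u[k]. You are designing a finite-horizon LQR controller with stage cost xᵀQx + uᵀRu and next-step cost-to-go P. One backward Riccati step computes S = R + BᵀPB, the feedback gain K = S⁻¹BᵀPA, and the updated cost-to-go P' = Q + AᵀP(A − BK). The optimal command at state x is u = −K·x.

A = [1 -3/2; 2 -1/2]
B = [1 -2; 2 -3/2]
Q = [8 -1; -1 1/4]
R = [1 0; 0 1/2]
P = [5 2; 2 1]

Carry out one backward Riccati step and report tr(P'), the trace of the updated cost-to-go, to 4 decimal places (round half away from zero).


8.7891

BᵀP = [9.0000 4.0000; -13.0000 -5.5000]
S = R + BᵀPB = [1 0; 0 1/2] + [17.0000 -24.0000; -24.0000 34.2500] = [18.0000 -24.0000; -24.0000 34.7500]
BᵀPA = [17.0000 -15.5000; -24.0000 22.2500]
K = S⁻¹·BᵀPA = [0.2980 -0.0934; -0.4848 0.5758]
A−BK = [-0.2677 -0.2551; 0.6768 0.5505]
AᵀP(A−BK) = [0.2980 -0.0934; -0.0934 0.2412]
P' = Q + AᵀP(A−BK) = [8.2980 -1.0934; -1.0934 0.4912]
tr(P') = 8.7891


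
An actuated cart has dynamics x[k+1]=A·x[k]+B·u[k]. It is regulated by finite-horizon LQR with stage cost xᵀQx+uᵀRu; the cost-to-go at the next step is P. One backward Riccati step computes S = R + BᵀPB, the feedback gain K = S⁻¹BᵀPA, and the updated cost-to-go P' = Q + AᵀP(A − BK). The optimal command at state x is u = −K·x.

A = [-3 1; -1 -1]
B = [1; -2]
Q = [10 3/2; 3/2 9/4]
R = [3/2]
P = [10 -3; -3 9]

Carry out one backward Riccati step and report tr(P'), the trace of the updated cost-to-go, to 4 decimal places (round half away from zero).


82.9895

BᵀP = [16.0000 -21.0000]
S = R + BᵀPB = [3/2] + [58.0000] = [59.5000]
BᵀPA = [-27.0000 37.0000]
K = S⁻¹·BᵀPA = [-0.4538 0.6218]
A−BK = [-2.5462 0.3782; -1.9076 0.2437]
AᵀP(A−BK) = [68.7479 -10.2101; -10.2101 1.9916]
P' = Q + AᵀP(A−BK) = [78.7479 -8.7101; -8.7101 4.2416]
tr(P') = 82.9895


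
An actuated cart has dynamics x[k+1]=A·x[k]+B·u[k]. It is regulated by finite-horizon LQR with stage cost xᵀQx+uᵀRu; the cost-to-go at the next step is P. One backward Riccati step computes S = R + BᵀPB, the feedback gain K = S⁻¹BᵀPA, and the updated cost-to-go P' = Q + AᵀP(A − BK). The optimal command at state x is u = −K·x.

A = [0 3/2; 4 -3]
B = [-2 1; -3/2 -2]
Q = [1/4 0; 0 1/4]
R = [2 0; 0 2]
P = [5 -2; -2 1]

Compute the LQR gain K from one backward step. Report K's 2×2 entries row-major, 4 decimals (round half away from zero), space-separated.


BᵀP = [-7.0000 2.5000; 9.0000 -4.0000]
S = R + BᵀPB = [2 0; 0 2] + [10.2500 -12.0000; -12.0000 17.0000] = [12.2500 -12.0000; -12.0000 19.0000]
BᵀPA = [10.0000 -18.0000; -16.0000 25.5000]
K = S⁻¹·BᵀPA = [-0.0225 -0.4056; -0.8563 1.0859]
A−BK = [0.8113 -0.3972; 2.2535 -1.4366]
AᵀP(A−BK) = [2.5239 -2.5690; -2.5690 3.2577]
P' = Q + AᵀP(A−BK) = [2.7739 -2.5690; -2.5690 3.5077]
tr(P') = 6.2817

-0.0225 -0.4056 -0.8563 1.0859


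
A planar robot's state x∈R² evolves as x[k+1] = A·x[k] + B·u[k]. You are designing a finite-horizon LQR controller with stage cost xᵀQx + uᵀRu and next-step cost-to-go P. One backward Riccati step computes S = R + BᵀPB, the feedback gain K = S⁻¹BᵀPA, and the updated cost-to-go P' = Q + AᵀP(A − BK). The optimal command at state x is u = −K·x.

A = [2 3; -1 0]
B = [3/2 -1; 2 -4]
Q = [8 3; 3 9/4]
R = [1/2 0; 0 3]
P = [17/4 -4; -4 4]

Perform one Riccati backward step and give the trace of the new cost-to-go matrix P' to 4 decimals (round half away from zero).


20.7709

BᵀP = [-1.6250 2.0000; 11.7500 -12.0000]
S = R + BᵀPB = [1/2 0; 0 3] + [1.5625 -6.3750; -6.3750 36.2500] = [2.0625 -6.3750; -6.3750 39.2500]
BᵀPA = [-5.2500 -4.8750; 35.5000 35.2500]
K = S⁻¹·BᵀPA = [0.5023 0.8279; 0.9860 1.0326]
A−BK = [2.2326 2.7907; 1.9395 2.4744]
AᵀP(A−BK) = [4.6326 5.1907; 5.1907 5.8884]
P' = Q + AᵀP(A−BK) = [12.6326 8.1907; 8.1907 8.1384]
tr(P') = 20.7709


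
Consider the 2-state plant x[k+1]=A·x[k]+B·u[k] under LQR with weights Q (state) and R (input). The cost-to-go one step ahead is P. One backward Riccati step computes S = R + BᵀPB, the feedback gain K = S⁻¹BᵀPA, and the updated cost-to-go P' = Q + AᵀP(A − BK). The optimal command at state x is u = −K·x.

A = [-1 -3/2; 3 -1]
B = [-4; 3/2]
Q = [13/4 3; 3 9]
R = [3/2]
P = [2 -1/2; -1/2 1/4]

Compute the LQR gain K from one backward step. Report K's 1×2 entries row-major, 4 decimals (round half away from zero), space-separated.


0.3963 0.2683

BᵀP = [-8.7500 2.3750]
S = R + BᵀPB = [3/2] + [38.5625] = [40.0625]
BᵀPA = [15.8750 10.7500]
K = S⁻¹·BᵀPA = [0.3963 0.2683]
A−BK = [0.5850 -0.4267; 2.4056 -1.4025]
AᵀP(A−BK) = [0.9594 -0.2598; -0.2598 0.3654]
P' = Q + AᵀP(A−BK) = [4.2094 2.7402; 2.7402 9.3654]
tr(P') = 13.5749


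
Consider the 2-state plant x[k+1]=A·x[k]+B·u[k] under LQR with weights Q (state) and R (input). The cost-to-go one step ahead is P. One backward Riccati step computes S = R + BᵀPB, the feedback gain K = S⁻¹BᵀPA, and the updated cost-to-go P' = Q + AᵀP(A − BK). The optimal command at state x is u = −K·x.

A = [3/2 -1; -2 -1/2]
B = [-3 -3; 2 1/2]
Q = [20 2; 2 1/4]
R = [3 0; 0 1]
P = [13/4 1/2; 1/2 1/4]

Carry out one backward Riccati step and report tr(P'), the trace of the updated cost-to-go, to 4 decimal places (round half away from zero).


BᵀP = [-8.7500 -1.0000; -9.5000 -1.3750]
S = R + BᵀPB = [3 0; 0 1] + [24.2500 25.7500; 25.7500 27.8125] = [27.2500 25.7500; 25.7500 28.8125]
BᵀPA = [-11.1250 9.2500; -11.5000 10.1875]
K = S⁻¹·BᵀPA = [-0.2000 0.0343; -0.2204 0.3229]
A−BK = [0.2388 0.0717; -1.4898 -0.7301]
AᵀP(A−BK) = [0.5530 0.0952; 0.0952 0.2054]
P' = Q + AᵀP(A−BK) = [20.5530 2.0952; 2.0952 0.4554]
tr(P') = 21.0084

21.0084


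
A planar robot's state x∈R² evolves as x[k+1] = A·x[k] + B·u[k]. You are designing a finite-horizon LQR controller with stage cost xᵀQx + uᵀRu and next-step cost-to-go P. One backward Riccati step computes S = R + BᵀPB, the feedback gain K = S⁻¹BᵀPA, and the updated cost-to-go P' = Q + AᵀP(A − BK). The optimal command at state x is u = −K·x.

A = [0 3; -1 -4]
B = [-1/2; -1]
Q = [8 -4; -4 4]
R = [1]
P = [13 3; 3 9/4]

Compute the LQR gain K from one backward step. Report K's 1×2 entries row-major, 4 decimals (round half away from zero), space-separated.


BᵀP = [-9.5000 -3.7500]
S = R + BᵀPB = [1] + [8.5000] = [9.5000]
BᵀPA = [3.7500 -13.5000]
K = S⁻¹·BᵀPA = [0.3947 -1.4211]
A−BK = [0.1974 2.2895; -0.6053 -5.4211]
AᵀP(A−BK) = [0.7697 5.3289; 5.3289 61.8158]
P' = Q + AᵀP(A−BK) = [8.7697 1.3289; 1.3289 65.8158]
tr(P') = 74.5855

0.3947 -1.4211


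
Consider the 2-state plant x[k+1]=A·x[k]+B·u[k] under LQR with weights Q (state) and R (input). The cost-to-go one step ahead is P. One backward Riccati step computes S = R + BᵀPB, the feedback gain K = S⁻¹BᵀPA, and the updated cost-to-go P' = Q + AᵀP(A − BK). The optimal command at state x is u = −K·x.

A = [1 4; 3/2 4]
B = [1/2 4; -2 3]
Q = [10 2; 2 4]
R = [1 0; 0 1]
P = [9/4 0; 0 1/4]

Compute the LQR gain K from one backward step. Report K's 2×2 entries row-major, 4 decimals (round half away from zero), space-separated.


BᵀP = [1.1250 -0.5000; 9.0000 0.7500]
S = R + BᵀPB = [1 0; 0 1] + [1.5625 3.0000; 3.0000 38.2500] = [2.5625 3.0000; 3.0000 39.2500]
BᵀPA = [0.3750 2.5000; 10.1250 39.0000]
K = S⁻¹·BᵀPA = [-0.1710 -0.2061; 0.2710 1.0094]
A−BK = [0.0014 0.0655; 0.3450 0.5596]
AᵀP(A−BK) = [0.1324 0.3573; 0.3573 1.1493]
P' = Q + AᵀP(A−BK) = [10.1324 2.3573; 2.3573 5.1493]
tr(P') = 15.2817

-0.1710 -0.2061 0.2710 1.0094


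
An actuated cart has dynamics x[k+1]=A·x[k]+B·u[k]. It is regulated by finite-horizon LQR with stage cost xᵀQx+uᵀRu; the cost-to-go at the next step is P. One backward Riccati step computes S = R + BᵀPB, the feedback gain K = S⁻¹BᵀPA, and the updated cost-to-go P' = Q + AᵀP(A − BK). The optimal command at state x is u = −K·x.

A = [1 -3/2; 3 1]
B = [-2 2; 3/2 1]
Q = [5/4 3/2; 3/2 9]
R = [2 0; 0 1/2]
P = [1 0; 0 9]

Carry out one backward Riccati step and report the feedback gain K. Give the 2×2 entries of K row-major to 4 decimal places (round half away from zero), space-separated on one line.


0.9248 0.6275 1.4974 0.0028

BᵀP = [-2.0000 13.5000; 2.0000 9.0000]
S = R + BᵀPB = [2 0; 0 1/2] + [24.2500 9.5000; 9.5000 13.0000] = [26.2500 9.5000; 9.5000 13.5000]
BᵀPA = [38.5000 16.5000; 29.0000 6.0000]
K = S⁻¹·BᵀPA = [0.9248 0.6275; 1.4974 0.0028]
A−BK = [-0.1453 -0.2506; 0.1155 0.0558]
AᵀP(A−BK) = [2.9726 1.2572; 1.2572 0.8785]
P' = Q + AᵀP(A−BK) = [4.2226 2.7572; 2.7572 9.8785]
tr(P') = 14.1010


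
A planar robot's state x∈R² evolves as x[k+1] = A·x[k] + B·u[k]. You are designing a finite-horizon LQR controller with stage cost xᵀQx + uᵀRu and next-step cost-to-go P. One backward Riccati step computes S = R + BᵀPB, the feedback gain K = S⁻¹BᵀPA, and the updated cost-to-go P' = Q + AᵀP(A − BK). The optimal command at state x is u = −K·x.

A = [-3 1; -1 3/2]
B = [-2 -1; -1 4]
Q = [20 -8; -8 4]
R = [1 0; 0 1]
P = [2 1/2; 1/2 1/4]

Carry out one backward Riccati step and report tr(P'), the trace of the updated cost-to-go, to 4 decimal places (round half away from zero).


BᵀP = [-4.5000 -1.2500; 0.0000 0.5000]
S = R + BᵀPB = [1 0; 0 1] + [10.2500 -0.5000; -0.5000 2.0000] = [11.2500 -0.5000; -0.5000 3.0000]
BᵀPA = [14.7500 -6.3750; -0.5000 0.7500]
K = S⁻¹·BᵀPA = [1.3134 -0.5597; 0.0522 0.1567]
A−BK = [-0.3209 0.0373; 0.1045 0.3134]
AᵀP(A−BK) = [1.9030 -0.7910; -0.7910 0.3769]
P' = Q + AᵀP(A−BK) = [21.9030 -8.7910; -8.7910 4.3769]
tr(P') = 26.2799

26.2799


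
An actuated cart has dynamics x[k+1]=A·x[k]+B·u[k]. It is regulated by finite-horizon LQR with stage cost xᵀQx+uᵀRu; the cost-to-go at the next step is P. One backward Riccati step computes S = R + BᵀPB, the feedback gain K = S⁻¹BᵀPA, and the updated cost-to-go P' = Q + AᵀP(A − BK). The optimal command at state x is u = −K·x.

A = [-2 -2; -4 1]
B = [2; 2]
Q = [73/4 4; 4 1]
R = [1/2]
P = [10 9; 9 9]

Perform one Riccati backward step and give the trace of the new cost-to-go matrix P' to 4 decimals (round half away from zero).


23.5497

BᵀP = [38.0000 36.0000]
S = R + BᵀPB = [1/2] + [148.0000] = [148.5000]
BᵀPA = [-220.0000 -40.0000]
K = S⁻¹·BᵀPA = [-1.4815 -0.2694]
A−BK = [0.9630 -1.4613; -1.0370 1.5387]
AᵀP(A−BK) = [2.0741 -1.2593; -1.2593 2.2256]
P' = Q + AᵀP(A−BK) = [20.3241 2.7407; 2.7407 3.2256]
tr(P') = 23.5497
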